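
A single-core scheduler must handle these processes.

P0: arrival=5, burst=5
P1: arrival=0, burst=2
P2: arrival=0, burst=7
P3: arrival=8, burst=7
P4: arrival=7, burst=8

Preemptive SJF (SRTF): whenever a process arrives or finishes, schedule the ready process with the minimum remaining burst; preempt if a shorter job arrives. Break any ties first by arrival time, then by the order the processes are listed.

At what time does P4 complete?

Gantt: | P1 0-2 | P2 2-9 | P0 9-14 | P3 14-21 | P4 21-29 |
Completion: P0=14  P1=2  P2=9  P3=21  P4=29
Turnaround (C−A): P0=9  P1=2  P2=9  P3=13  P4=22

29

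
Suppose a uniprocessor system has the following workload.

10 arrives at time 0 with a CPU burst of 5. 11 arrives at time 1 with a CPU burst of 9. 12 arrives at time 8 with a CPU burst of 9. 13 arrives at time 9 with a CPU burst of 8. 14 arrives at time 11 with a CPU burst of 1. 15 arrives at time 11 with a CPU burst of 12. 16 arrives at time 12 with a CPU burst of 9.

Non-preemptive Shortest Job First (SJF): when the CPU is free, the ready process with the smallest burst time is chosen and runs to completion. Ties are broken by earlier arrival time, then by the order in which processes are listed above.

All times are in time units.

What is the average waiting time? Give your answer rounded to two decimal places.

Gantt: | 10 0-5 | 11 5-14 | 14 14-15 | 13 15-23 | 12 23-32 | 16 32-41 | 15 41-53 |
Completion: 10=5  11=14  12=32  13=23  14=15  15=53  16=41
Turnaround (C−A): 10=5  11=13  12=24  13=14  14=4  15=42  16=29
Waiting times: 10=0, 11=4, 12=15, 13=6, 14=3, 15=30, 16=20
Average waiting = (0+4+15+6+3+30+20) / 7 = 78/7 = 11.14

11.14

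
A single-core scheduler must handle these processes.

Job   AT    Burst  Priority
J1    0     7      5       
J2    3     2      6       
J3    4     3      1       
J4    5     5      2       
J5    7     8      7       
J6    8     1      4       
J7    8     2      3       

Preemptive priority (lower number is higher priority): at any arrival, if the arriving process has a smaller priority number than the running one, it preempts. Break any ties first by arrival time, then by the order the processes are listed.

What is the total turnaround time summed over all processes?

Schedule: | J1 0-4 | J3 4-7 | J4 7-12 | J7 12-14 | J6 14-15 | J1 15-18 | J2 18-20 | J5 20-28 |
Completion: J1=18  J2=20  J3=7  J4=12  J5=28  J6=15  J7=14
Turnaround (C−A): J1=18  J2=17  J3=3  J4=7  J5=21  J6=7  J7=6
Turnaround = completion − arrival: J1=18, J2=17, J3=3, J4=7, J5=21, J6=7, J7=6
Total turnaround = 18 + 17 + 3 + 7 + 21 + 7 + 6 = 79

79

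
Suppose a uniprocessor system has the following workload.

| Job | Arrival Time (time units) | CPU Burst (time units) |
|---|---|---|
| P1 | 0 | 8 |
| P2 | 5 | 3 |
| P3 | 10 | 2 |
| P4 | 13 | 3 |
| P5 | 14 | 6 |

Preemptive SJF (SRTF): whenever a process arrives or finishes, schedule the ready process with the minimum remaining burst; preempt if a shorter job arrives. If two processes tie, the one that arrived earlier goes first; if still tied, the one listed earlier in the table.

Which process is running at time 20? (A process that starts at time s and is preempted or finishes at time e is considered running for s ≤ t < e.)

P5

Timeline: | P1 0-8 | P2 8-11 | P3 11-13 | P4 13-16 | P5 16-22 |
Completion: P1=8  P2=11  P3=13  P4=16  P5=22
Turnaround (C−A): P1=8  P2=6  P3=3  P4=3  P5=8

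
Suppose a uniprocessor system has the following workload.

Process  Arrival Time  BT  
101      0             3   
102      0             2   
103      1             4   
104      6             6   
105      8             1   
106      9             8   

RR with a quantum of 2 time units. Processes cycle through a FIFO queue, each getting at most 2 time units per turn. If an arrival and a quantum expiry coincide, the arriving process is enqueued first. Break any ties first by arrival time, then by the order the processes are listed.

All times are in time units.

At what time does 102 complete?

Schedule: | 101 0-2 | 102 2-4 | 103 4-6 | 101 6-7 | 104 7-9 | 103 9-11 | 105 11-12 | 106 12-14 | 104 14-16 | 106 16-18 | 104 18-20 | 106 20-24 |
Completion: 101=7  102=4  103=11  104=20  105=12  106=24

4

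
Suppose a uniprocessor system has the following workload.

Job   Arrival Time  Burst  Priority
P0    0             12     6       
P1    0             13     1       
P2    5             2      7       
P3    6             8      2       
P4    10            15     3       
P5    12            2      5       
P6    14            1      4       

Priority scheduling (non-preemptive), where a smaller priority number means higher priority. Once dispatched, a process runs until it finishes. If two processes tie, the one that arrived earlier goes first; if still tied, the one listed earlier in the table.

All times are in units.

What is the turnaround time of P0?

51

Schedule: | P1 0-13 | P3 13-21 | P4 21-36 | P6 36-37 | P5 37-39 | P0 39-51 | P2 51-53 |
Completion: P0=51  P1=13  P2=53  P3=21  P4=36  P5=39  P6=37
Turnaround(P0) = completion − arrival = 51 − 0 = 51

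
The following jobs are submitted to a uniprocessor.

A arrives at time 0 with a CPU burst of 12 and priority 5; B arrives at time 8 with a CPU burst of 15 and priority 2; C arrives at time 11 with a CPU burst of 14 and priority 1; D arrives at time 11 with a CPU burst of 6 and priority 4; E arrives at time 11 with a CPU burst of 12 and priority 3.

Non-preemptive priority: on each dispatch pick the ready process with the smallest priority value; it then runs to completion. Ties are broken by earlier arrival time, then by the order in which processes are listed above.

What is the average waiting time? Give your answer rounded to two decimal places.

Schedule: | A 0-12 | C 12-26 | B 26-41 | E 41-53 | D 53-59 |
Completion: A=12  B=41  C=26  D=59  E=53
Turnaround (C−A): A=12  B=33  C=15  D=48  E=42
Waiting times: A=0, B=18, C=1, D=42, E=30
Average waiting = (0+18+1+42+30) / 5 = 91/5 = 18.20

18.20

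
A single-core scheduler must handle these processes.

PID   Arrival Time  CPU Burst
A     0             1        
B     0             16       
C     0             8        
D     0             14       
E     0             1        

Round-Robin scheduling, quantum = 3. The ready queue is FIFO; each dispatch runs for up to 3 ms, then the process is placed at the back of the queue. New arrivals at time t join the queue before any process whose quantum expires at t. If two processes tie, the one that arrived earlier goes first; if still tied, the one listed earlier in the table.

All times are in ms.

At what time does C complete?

Gantt: | A 0-1 | B 1-4 | C 4-7 | D 7-10 | E 10-11 | B 11-14 | C 14-17 | D 17-20 | B 20-23 | C 23-25 | D 25-28 | B 28-31 | D 31-34 | B 34-37 | D 37-39 | B 39-40 |
Completion: A=1  B=40  C=25  D=39  E=11
Turnaround (C−A): A=1  B=40  C=25  D=39  E=11

25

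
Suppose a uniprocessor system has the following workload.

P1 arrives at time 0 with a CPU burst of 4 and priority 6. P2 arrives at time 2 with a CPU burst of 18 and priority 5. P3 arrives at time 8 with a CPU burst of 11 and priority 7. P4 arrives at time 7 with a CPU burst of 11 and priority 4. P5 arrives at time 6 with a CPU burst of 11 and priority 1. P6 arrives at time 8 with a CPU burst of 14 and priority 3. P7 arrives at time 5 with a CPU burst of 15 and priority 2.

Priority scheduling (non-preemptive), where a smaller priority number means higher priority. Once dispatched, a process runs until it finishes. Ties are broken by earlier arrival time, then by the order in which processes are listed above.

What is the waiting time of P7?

28

Schedule: | P1 0-4 | P2 4-22 | P5 22-33 | P7 33-48 | P6 48-62 | P4 62-73 | P3 73-84 |
Completion: P1=4  P2=22  P3=84  P4=73  P5=33  P6=62  P7=48
Turnaround (C−A): P1=4  P2=20  P3=76  P4=66  P5=27  P6=54  P7=43
Waiting(P7) = turnaround − burst = 43 − 15 = 28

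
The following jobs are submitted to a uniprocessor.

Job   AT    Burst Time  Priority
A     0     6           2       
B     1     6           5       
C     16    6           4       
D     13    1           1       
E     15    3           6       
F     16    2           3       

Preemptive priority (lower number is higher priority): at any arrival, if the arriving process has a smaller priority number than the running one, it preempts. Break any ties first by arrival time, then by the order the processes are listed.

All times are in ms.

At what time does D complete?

14

Gantt: | A 0-6 | B 6-12 | idle 12-13 | D 13-14 | idle 14-15 | E 15-16 | F 16-18 | C 18-24 | E 24-26 |
Completion: A=6  B=12  C=24  D=14  E=26  F=18
Turnaround (C−A): A=6  B=11  C=8  D=1  E=11  F=2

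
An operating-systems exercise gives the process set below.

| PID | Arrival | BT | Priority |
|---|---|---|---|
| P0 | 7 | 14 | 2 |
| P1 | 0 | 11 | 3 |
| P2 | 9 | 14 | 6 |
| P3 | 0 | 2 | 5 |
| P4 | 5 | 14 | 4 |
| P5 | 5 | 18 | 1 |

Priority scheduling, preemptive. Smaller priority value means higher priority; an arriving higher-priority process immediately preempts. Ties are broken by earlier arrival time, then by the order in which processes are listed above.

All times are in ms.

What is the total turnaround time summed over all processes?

Timeline: | P1 0-5 | P5 5-23 | P0 23-37 | P1 37-43 | P4 43-57 | P3 57-59 | P2 59-73 |
Completion: P0=37  P1=43  P2=73  P3=59  P4=57  P5=23
Turnaround (C−A): P0=30  P1=43  P2=64  P3=59  P4=52  P5=18
Turnaround = completion − arrival: P0=30, P1=43, P2=64, P3=59, P4=52, P5=18
Total turnaround = 30 + 43 + 64 + 59 + 52 + 18 = 266

266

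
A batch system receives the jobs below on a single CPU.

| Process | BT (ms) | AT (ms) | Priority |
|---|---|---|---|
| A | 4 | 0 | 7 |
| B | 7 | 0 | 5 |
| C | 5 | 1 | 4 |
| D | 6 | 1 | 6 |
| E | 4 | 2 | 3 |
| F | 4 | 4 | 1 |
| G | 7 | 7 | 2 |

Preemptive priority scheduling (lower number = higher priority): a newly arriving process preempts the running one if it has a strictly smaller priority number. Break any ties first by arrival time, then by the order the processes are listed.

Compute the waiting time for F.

Timeline: | B 0-1 | C 1-2 | E 2-4 | F 4-8 | G 8-15 | E 15-17 | C 17-21 | B 21-27 | D 27-33 | A 33-37 |
Completion: A=37  B=27  C=21  D=33  E=17  F=8  G=15
Turnaround (C−A): A=37  B=27  C=20  D=32  E=15  F=4  G=8
Waiting(F) = turnaround − burst = 4 − 4 = 0

0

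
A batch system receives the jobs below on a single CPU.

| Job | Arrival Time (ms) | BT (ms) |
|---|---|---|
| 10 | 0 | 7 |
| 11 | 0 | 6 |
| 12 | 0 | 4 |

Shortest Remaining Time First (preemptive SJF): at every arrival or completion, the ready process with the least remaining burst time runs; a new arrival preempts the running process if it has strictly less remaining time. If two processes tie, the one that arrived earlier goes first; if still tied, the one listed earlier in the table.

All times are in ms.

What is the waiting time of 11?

4

Schedule: | 12 0-4 | 11 4-10 | 10 10-17 |
Completion: 10=17  11=10  12=4
Turnaround (C−A): 10=17  11=10  12=4
Waiting(11) = turnaround − burst = 10 − 6 = 4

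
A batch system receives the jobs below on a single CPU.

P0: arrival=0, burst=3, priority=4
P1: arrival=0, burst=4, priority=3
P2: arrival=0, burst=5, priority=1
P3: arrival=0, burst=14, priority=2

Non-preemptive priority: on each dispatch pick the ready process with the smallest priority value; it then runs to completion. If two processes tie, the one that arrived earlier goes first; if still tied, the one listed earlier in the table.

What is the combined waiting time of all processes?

47

Timeline: | P2 0-5 | P3 5-19 | P1 19-23 | P0 23-26 |
Completion: P0=26  P1=23  P2=5  P3=19
Turnaround (C−A): P0=26  P1=23  P2=5  P3=19
Waiting = turnaround − burst: P0=23, P1=19, P2=0, P3=5
Total waiting = 23 + 19 + 0 + 5 = 47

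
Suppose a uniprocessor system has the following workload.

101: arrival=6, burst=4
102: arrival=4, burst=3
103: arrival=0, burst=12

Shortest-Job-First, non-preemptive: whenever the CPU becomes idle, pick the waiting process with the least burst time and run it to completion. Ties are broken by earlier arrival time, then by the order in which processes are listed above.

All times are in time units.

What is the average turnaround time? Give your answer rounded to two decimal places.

12.00

Gantt: | 103 0-12 | 102 12-15 | 101 15-19 |
Completion: 101=19  102=15  103=12
Turnaround (C−A): 101=13  102=11  103=12
Turnaround times: 101=13, 102=11, 103=12
Average turnaround = (13+11+12) / 3 = 36/3 = 12.00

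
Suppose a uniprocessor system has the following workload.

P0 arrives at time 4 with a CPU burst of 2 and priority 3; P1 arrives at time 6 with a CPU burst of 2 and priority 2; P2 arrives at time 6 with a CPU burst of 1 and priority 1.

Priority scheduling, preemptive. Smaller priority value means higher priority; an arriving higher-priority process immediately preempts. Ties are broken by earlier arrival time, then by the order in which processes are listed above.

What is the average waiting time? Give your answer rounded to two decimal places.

0.33

Gantt: | idle 0-4 | P0 4-6 | P2 6-7 | P1 7-9 |
Completion: P0=6  P1=9  P2=7
Waiting times: P0=0, P1=1, P2=0
Average waiting = (0+1+0) / 3 = 1/3 = 0.33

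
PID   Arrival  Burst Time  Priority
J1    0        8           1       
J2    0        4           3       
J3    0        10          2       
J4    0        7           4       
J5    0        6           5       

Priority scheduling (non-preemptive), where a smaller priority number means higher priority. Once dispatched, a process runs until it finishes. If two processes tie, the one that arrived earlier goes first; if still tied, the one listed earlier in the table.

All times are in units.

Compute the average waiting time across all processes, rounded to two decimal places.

Gantt: | J1 0-8 | J3 8-18 | J2 18-22 | J4 22-29 | J5 29-35 |
Completion: J1=8  J2=22  J3=18  J4=29  J5=35
Turnaround (C−A): J1=8  J2=22  J3=18  J4=29  J5=35
Waiting times: J1=0, J2=18, J3=8, J4=22, J5=29
Average waiting = (0+18+8+22+29) / 5 = 77/5 = 15.40

15.40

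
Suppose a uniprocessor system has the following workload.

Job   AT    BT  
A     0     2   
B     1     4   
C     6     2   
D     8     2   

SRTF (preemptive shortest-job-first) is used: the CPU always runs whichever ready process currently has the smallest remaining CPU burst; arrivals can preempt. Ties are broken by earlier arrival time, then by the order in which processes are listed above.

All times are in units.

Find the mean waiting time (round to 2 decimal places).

0.25

Gantt: | A 0-2 | B 2-6 | C 6-8 | D 8-10 |
Completion: A=2  B=6  C=8  D=10
Turnaround (C−A): A=2  B=5  C=2  D=2
Waiting times: A=0, B=1, C=0, D=0
Average waiting = (0+1+0+0) / 4 = 1/4 = 0.25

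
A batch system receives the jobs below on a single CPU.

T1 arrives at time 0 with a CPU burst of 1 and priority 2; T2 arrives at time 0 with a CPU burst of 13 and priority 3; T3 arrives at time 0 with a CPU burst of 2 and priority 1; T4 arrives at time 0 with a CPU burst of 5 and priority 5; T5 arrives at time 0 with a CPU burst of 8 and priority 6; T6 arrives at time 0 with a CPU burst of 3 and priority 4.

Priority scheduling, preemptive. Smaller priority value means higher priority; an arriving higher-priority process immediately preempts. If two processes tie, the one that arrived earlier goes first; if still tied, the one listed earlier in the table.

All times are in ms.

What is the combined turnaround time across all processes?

Schedule: | T3 0-2 | T1 2-3 | T2 3-16 | T6 16-19 | T4 19-24 | T5 24-32 |
Completion: T1=3  T2=16  T3=2  T4=24  T5=32  T6=19
Turnaround (C−A): T1=3  T2=16  T3=2  T4=24  T5=32  T6=19
Turnaround = completion − arrival: T1=3, T2=16, T3=2, T4=24, T5=32, T6=19
Total turnaround = 3 + 16 + 2 + 24 + 32 + 19 = 96

96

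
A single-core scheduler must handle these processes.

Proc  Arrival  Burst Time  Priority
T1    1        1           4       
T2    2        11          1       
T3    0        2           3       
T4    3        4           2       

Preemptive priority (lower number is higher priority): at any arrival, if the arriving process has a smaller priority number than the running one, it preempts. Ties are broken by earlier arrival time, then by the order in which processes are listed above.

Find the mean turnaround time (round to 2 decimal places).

11.00

Timeline: | T3 0-2 | T2 2-13 | T4 13-17 | T1 17-18 |
Completion: T1=18  T2=13  T3=2  T4=17
Turnaround times: T1=17, T2=11, T3=2, T4=14
Average turnaround = (17+11+2+14) / 4 = 44/4 = 11.00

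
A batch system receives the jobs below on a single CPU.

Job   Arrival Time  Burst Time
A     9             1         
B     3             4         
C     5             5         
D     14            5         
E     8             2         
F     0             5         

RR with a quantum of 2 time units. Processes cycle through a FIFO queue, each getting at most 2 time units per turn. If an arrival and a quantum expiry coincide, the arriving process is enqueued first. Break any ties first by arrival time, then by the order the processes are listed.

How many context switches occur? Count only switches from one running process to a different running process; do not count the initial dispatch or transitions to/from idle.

10

Schedule: | F 0-4 | B 4-6 | F 6-7 | C 7-9 | B 9-11 | E 11-13 | A 13-14 | C 14-16 | D 16-18 | C 18-19 | D 19-22 |
Completion: A=14  B=11  C=19  D=22  E=13  F=7
Turnaround (C−A): A=5  B=8  C=14  D=8  E=5  F=7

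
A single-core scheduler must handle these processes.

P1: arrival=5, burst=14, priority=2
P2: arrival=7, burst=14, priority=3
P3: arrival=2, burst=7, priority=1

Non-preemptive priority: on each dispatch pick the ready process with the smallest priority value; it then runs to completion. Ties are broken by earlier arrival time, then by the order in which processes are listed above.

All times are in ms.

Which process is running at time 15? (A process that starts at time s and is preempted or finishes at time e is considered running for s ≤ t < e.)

Schedule: | idle 0-2 | P3 2-9 | P1 9-23 | P2 23-37 |
Completion: P1=23  P2=37  P3=9
Turnaround (C−A): P1=18  P2=30  P3=7

P1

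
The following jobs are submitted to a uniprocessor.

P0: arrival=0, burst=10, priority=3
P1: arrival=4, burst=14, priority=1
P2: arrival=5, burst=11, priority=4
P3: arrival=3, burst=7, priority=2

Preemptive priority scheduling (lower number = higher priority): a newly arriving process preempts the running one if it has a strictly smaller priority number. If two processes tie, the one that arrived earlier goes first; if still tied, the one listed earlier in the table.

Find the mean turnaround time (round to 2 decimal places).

Gantt: | P0 0-3 | P3 3-4 | P1 4-18 | P3 18-24 | P0 24-31 | P2 31-42 |
Completion: P0=31  P1=18  P2=42  P3=24
Turnaround (C−A): P0=31  P1=14  P2=37  P3=21
Turnaround times: P0=31, P1=14, P2=37, P3=21
Average turnaround = (31+14+37+21) / 4 = 103/4 = 25.75

25.75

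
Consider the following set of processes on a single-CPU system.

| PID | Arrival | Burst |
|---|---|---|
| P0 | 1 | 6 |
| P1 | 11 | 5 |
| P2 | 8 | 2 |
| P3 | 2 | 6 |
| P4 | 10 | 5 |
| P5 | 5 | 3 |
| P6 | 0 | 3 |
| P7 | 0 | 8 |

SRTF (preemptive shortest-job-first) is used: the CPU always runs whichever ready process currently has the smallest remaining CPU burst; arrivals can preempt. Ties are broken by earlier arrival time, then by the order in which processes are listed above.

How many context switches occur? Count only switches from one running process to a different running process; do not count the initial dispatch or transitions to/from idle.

8

Gantt: | P6 0-3 | P0 3-5 | P5 5-8 | P2 8-10 | P0 10-14 | P4 14-19 | P1 19-24 | P3 24-30 | P7 30-38 |
Completion: P0=14  P1=24  P2=10  P3=30  P4=19  P5=8  P6=3  P7=38
Turnaround (C−A): P0=13  P1=13  P2=2  P3=28  P4=9  P5=3  P6=3  P7=38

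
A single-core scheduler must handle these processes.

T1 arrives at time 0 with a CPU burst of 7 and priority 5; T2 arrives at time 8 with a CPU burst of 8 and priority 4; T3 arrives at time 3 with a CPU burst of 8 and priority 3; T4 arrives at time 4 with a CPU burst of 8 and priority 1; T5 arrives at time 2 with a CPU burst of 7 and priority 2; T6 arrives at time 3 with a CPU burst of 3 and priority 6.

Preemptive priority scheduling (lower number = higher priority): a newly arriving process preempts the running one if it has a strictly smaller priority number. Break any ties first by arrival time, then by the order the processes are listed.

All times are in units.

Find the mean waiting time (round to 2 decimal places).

Schedule: | T1 0-2 | T5 2-4 | T4 4-12 | T5 12-17 | T3 17-25 | T2 25-33 | T1 33-38 | T6 38-41 |
Completion: T1=38  T2=33  T3=25  T4=12  T5=17  T6=41
Turnaround (C−A): T1=38  T2=25  T3=22  T4=8  T5=15  T6=38
Waiting times: T1=31, T2=17, T3=14, T4=0, T5=8, T6=35
Average waiting = (31+17+14+0+8+35) / 6 = 105/6 = 17.50

17.50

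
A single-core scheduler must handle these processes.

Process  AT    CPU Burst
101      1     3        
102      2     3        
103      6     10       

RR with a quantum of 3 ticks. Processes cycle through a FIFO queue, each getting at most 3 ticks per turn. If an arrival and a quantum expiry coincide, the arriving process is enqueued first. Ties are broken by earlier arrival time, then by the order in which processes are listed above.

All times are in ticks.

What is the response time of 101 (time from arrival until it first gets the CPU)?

Gantt: | idle 0-1 | 101 1-4 | 102 4-7 | 103 7-17 |
Completion: 101=4  102=7  103=17
Turnaround (C−A): 101=3  102=5  103=11
Response(101) = first start − arrival = 1 − 1 = 0

0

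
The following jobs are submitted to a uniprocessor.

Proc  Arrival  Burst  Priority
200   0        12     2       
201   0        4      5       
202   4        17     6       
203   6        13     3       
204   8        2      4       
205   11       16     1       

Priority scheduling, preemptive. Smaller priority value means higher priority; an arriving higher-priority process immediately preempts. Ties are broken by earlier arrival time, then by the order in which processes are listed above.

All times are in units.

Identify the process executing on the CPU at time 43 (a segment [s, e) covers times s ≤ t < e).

201

Gantt: | 200 0-11 | 205 11-27 | 200 27-28 | 203 28-41 | 204 41-43 | 201 43-47 | 202 47-64 |
Completion: 200=28  201=47  202=64  203=41  204=43  205=27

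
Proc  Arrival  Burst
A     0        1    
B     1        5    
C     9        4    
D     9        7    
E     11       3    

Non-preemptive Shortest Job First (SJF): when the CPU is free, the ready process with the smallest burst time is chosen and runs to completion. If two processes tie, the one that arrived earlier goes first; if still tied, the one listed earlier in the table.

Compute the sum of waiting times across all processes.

Timeline: | A 0-1 | B 1-6 | idle 6-9 | C 9-13 | E 13-16 | D 16-23 |
Completion: A=1  B=6  C=13  D=23  E=16
Turnaround (C−A): A=1  B=5  C=4  D=14  E=5
Waiting = turnaround − burst: A=0, B=0, C=0, D=7, E=2
Total waiting = 0 + 0 + 0 + 7 + 2 = 9

9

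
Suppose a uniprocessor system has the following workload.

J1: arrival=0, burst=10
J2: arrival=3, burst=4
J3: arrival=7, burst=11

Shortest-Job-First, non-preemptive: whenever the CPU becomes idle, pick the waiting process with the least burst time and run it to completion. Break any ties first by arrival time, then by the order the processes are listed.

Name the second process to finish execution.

Schedule: | J1 0-10 | J2 10-14 | J3 14-25 |
Completion: J1=10  J2=14  J3=25
Finish order: J1 → J2 → J3

J2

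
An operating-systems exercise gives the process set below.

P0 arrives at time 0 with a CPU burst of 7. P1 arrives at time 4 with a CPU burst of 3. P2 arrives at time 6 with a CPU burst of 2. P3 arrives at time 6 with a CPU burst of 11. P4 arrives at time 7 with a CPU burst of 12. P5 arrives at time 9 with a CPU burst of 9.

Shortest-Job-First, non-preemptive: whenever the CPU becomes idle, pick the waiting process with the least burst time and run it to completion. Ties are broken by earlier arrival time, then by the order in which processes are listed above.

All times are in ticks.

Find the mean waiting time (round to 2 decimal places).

8.17

Timeline: | P0 0-7 | P2 7-9 | P1 9-12 | P5 12-21 | P3 21-32 | P4 32-44 |
Completion: P0=7  P1=12  P2=9  P3=32  P4=44  P5=21
Waiting times: P0=0, P1=5, P2=1, P3=15, P4=25, P5=3
Average waiting = (0+5+1+15+25+3) / 6 = 49/6 = 8.17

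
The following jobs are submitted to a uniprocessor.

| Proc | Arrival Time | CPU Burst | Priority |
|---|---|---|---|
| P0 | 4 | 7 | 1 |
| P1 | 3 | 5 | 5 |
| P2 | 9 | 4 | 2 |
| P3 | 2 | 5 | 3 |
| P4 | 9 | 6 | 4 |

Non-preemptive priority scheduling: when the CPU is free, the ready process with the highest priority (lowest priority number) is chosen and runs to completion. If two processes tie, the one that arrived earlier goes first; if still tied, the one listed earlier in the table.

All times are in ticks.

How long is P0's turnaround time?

10

Schedule: | idle 0-2 | P3 2-7 | P0 7-14 | P2 14-18 | P4 18-24 | P1 24-29 |
Completion: P0=14  P1=29  P2=18  P3=7  P4=24
Turnaround (C−A): P0=10  P1=26  P2=9  P3=5  P4=15
Turnaround(P0) = completion − arrival = 14 − 4 = 10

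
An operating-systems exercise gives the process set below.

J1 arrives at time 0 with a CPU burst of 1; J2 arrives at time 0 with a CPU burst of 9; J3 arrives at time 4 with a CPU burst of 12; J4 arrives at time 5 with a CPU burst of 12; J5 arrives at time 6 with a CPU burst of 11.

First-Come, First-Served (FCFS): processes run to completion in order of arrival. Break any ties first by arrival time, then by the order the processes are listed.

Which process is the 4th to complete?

Schedule: | J1 0-1 | J2 1-10 | J3 10-22 | J4 22-34 | J5 34-45 |
Completion: J1=1  J2=10  J3=22  J4=34  J5=45
Turnaround (C−A): J1=1  J2=10  J3=18  J4=29  J5=39
Finish order: J1 → J2 → J3 → J4 → J5

J4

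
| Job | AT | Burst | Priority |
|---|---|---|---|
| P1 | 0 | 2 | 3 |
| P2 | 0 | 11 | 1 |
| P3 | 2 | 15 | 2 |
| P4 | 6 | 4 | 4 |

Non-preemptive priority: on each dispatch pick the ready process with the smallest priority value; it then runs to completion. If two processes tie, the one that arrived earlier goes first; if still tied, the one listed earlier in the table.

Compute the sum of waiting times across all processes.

Timeline: | P2 0-11 | P3 11-26 | P1 26-28 | P4 28-32 |
Completion: P1=28  P2=11  P3=26  P4=32
Turnaround (C−A): P1=28  P2=11  P3=24  P4=26
Waiting = turnaround − burst: P1=26, P2=0, P3=9, P4=22
Total waiting = 26 + 0 + 9 + 22 = 57

57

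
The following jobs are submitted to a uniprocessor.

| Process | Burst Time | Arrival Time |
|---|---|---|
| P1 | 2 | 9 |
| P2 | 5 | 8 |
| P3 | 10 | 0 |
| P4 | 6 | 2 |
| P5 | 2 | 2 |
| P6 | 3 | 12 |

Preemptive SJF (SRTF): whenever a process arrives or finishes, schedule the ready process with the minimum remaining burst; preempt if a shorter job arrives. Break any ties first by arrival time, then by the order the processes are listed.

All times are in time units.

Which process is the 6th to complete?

Gantt: | P3 0-2 | P5 2-4 | P4 4-10 | P1 10-12 | P6 12-15 | P2 15-20 | P3 20-28 |
Completion: P1=12  P2=20  P3=28  P4=10  P5=4  P6=15
Finish order: P5 → P4 → P1 → P6 → P2 → P3

P3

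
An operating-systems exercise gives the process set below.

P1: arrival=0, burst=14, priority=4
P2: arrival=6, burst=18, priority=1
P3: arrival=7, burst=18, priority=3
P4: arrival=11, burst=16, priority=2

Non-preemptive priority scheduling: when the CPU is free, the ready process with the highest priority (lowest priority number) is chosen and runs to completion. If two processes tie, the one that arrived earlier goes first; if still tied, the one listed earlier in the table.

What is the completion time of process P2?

Timeline: | P1 0-14 | P2 14-32 | P4 32-48 | P3 48-66 |
Completion: P1=14  P2=32  P3=66  P4=48
Turnaround (C−A): P1=14  P2=26  P3=59  P4=37

32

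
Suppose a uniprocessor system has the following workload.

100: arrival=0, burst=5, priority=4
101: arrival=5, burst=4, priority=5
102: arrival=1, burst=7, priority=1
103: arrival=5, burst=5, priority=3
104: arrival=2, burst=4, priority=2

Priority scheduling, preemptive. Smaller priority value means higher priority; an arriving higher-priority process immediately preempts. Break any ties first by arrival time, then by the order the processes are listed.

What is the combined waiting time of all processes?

Gantt: | 100 0-1 | 102 1-8 | 104 8-12 | 103 12-17 | 100 17-21 | 101 21-25 |
Completion: 100=21  101=25  102=8  103=17  104=12
Turnaround (C−A): 100=21  101=20  102=7  103=12  104=10
Waiting = turnaround − burst: 100=16, 101=16, 102=0, 103=7, 104=6
Total waiting = 16 + 16 + 0 + 7 + 6 = 45

45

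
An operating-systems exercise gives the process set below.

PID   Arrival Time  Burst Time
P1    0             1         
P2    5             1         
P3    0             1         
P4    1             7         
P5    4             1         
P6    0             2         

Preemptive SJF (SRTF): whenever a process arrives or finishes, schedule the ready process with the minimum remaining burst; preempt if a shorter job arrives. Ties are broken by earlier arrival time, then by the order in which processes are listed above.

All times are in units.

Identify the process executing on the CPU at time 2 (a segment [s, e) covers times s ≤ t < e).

P6

Gantt: | P1 0-1 | P3 1-2 | P6 2-4 | P5 4-5 | P2 5-6 | P4 6-13 |
Completion: P1=1  P2=6  P3=2  P4=13  P5=5  P6=4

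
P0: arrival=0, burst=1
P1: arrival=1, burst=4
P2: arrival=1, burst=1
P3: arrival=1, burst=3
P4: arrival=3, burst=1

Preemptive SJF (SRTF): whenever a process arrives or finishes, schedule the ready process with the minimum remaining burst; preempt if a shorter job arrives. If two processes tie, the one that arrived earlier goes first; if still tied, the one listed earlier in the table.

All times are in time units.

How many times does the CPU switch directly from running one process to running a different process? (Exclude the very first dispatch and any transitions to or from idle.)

5

Schedule: | P0 0-1 | P2 1-2 | P3 2-3 | P4 3-4 | P3 4-6 | P1 6-10 |
Completion: P0=1  P1=10  P2=2  P3=6  P4=4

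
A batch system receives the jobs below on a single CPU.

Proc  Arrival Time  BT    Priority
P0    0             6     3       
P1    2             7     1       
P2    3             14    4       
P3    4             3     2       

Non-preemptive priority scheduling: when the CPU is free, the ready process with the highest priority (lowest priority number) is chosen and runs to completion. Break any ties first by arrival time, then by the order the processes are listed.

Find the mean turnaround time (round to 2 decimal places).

Timeline: | P0 0-6 | P1 6-13 | P3 13-16 | P2 16-30 |
Completion: P0=6  P1=13  P2=30  P3=16
Turnaround (C−A): P0=6  P1=11  P2=27  P3=12
Turnaround times: P0=6, P1=11, P2=27, P3=12
Average turnaround = (6+11+27+12) / 4 = 56/4 = 14.00

14.00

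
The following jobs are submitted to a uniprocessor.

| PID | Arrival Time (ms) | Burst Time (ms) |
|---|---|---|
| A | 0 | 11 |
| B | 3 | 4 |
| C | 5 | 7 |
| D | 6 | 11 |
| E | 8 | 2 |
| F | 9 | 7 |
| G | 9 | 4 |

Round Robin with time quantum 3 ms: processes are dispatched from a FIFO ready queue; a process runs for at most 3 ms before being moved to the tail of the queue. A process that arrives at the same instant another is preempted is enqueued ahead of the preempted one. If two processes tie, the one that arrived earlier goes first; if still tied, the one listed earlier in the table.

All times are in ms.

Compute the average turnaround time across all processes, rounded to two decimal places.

28.57

Schedule: | A 0-3 | B 3-6 | A 6-9 | C 9-12 | D 12-15 | B 15-16 | E 16-18 | F 18-21 | G 21-24 | A 24-27 | C 27-30 | D 30-33 | F 33-36 | G 36-37 | A 37-39 | C 39-40 | D 40-43 | F 43-44 | D 44-46 |
Completion: A=39  B=16  C=40  D=46  E=18  F=44  G=37
Turnaround (C−A): A=39  B=13  C=35  D=40  E=10  F=35  G=28
Turnaround times: A=39, B=13, C=35, D=40, E=10, F=35, G=28
Average turnaround = (39+13+35+40+10+35+28) / 7 = 200/7 = 28.57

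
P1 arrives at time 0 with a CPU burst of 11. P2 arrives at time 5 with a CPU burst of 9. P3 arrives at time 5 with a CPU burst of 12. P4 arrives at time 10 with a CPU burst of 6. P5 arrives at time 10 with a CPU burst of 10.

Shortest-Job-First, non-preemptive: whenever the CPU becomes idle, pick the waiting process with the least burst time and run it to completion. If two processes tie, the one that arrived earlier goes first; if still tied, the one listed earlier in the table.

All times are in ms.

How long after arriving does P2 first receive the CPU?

12

Timeline: | P1 0-11 | P4 11-17 | P2 17-26 | P5 26-36 | P3 36-48 |
Completion: P1=11  P2=26  P3=48  P4=17  P5=36
Response(P2) = first start − arrival = 17 − 5 = 12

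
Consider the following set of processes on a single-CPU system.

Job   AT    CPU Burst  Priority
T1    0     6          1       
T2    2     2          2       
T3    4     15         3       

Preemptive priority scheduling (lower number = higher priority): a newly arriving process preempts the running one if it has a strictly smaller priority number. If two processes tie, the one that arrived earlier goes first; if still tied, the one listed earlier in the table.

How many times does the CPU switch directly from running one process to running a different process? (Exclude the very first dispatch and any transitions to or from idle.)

Schedule: | T1 0-6 | T2 6-8 | T3 8-23 |
Completion: T1=6  T2=8  T3=23
Turnaround (C−A): T1=6  T2=6  T3=19

2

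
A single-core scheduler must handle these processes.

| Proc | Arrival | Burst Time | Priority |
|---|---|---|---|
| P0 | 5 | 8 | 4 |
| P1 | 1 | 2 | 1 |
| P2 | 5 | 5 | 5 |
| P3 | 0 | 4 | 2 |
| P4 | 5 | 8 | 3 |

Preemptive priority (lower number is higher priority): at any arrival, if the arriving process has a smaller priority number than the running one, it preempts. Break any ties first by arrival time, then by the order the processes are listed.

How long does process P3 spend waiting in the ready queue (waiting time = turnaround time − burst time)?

2

Timeline: | P3 0-1 | P1 1-3 | P3 3-6 | P4 6-14 | P0 14-22 | P2 22-27 |
Completion: P0=22  P1=3  P2=27  P3=6  P4=14
Waiting(P3) = turnaround − burst = 6 − 4 = 2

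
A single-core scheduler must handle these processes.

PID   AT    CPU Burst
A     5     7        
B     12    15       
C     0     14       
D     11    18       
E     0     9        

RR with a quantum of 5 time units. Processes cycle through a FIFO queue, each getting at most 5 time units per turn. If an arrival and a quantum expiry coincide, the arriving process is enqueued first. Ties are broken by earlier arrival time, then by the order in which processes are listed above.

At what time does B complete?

60

Timeline: | C 0-5 | E 5-10 | A 10-15 | C 15-20 | E 20-24 | D 24-29 | B 29-34 | A 34-36 | C 36-40 | D 40-45 | B 45-50 | D 50-55 | B 55-60 | D 60-63 |
Completion: A=36  B=60  C=40  D=63  E=24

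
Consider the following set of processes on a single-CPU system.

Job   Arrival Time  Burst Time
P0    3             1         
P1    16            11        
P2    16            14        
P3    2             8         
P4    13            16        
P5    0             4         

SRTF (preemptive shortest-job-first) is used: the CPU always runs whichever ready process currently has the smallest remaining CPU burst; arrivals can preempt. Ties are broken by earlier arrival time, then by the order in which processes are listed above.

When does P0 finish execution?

5

Timeline: | P5 0-4 | P0 4-5 | P3 5-13 | P4 13-16 | P1 16-27 | P4 27-40 | P2 40-54 |
Completion: P0=5  P1=27  P2=54  P3=13  P4=40  P5=4
Turnaround (C−A): P0=2  P1=11  P2=38  P3=11  P4=27  P5=4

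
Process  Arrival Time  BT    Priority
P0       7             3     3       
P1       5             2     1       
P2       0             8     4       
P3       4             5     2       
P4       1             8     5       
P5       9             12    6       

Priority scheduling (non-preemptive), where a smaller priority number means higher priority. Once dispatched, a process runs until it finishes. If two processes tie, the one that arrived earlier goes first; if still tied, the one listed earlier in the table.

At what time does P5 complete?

38

Schedule: | P2 0-8 | P1 8-10 | P3 10-15 | P0 15-18 | P4 18-26 | P5 26-38 |
Completion: P0=18  P1=10  P2=8  P3=15  P4=26  P5=38
Turnaround (C−A): P0=11  P1=5  P2=8  P3=11  P4=25  P5=29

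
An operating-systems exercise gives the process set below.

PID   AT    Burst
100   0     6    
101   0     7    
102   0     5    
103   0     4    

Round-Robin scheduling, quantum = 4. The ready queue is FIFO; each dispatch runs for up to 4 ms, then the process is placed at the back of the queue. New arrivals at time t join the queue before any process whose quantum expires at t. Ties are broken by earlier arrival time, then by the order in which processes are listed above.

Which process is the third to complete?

101

Gantt: | 100 0-4 | 101 4-8 | 102 8-12 | 103 12-16 | 100 16-18 | 101 18-21 | 102 21-22 |
Completion: 100=18  101=21  102=22  103=16
Turnaround (C−A): 100=18  101=21  102=22  103=16
Finish order: 103 → 100 → 101 → 102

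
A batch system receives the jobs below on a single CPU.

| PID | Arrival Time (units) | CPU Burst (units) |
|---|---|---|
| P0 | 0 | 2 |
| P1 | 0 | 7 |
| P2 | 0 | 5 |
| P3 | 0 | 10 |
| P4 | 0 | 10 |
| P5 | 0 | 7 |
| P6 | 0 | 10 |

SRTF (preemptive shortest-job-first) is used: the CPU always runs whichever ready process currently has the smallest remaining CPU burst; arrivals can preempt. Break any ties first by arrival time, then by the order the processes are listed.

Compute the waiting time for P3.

Timeline: | P0 0-2 | P2 2-7 | P1 7-14 | P5 14-21 | P3 21-31 | P4 31-41 | P6 41-51 |
Completion: P0=2  P1=14  P2=7  P3=31  P4=41  P5=21  P6=51
Waiting(P3) = turnaround − burst = 31 − 10 = 21

21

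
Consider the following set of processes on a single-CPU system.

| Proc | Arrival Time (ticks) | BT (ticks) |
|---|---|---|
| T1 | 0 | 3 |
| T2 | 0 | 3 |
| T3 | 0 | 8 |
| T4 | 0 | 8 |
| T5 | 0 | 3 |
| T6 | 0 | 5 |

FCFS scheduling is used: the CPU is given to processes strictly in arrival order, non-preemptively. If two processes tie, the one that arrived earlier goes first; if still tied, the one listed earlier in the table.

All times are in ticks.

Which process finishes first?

T1

Schedule: | T1 0-3 | T2 3-6 | T3 6-14 | T4 14-22 | T5 22-25 | T6 25-30 |
Completion: T1=3  T2=6  T3=14  T4=22  T5=25  T6=30
Finish order: T1 → T2 → T3 → T4 → T5 → T6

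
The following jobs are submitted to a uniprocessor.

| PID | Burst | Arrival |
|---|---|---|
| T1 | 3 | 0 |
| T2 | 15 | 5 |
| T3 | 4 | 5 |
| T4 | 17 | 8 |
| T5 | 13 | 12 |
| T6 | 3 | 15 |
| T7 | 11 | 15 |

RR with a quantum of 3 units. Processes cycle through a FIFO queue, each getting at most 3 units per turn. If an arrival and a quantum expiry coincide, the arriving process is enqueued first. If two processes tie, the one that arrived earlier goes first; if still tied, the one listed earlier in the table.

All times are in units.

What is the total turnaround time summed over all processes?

244

Timeline: | T1 0-3 | idle 3-5 | T2 5-8 | T3 8-11 | T4 11-14 | T2 14-17 | T3 17-18 | T5 18-21 | T4 21-24 | T6 24-27 | T7 27-30 | T2 30-33 | T5 33-36 | T4 36-39 | T7 39-42 | T2 42-45 | T5 45-48 | T4 48-51 | T7 51-54 | T2 54-57 | T5 57-60 | T4 60-63 | T7 63-65 | T5 65-66 | T4 66-68 |
Completion: T1=3  T2=57  T3=18  T4=68  T5=66  T6=27  T7=65
Turnaround = completion − arrival: T1=3, T2=52, T3=13, T4=60, T5=54, T6=12, T7=50
Total turnaround = 3 + 52 + 13 + 60 + 54 + 12 + 50 = 244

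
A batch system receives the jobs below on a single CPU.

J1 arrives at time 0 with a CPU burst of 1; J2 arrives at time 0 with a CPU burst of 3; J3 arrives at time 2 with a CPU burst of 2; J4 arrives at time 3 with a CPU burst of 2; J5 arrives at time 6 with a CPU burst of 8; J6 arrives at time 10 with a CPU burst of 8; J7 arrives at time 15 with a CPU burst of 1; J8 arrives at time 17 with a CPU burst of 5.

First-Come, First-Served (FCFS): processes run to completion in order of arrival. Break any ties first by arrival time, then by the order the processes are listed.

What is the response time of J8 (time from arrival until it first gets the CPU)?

8

Timeline: | J1 0-1 | J2 1-4 | J3 4-6 | J4 6-8 | J5 8-16 | J6 16-24 | J7 24-25 | J8 25-30 |
Completion: J1=1  J2=4  J3=6  J4=8  J5=16  J6=24  J7=25  J8=30
Response(J8) = first start − arrival = 25 − 17 = 8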